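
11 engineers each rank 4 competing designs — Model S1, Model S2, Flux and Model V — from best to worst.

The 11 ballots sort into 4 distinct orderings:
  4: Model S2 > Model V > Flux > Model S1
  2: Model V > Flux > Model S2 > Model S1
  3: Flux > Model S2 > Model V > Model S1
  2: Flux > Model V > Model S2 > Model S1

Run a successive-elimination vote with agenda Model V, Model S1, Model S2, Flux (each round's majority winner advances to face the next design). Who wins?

Flux

Round 1: Model V vs Model S1 — 11–0, Model V advances.
Round 2: Model V vs Model S2 — 4–7, Model S2 advances.
Round 3: Model S2 vs Flux — 4–7, Flux advances.
Flux survives the agenda.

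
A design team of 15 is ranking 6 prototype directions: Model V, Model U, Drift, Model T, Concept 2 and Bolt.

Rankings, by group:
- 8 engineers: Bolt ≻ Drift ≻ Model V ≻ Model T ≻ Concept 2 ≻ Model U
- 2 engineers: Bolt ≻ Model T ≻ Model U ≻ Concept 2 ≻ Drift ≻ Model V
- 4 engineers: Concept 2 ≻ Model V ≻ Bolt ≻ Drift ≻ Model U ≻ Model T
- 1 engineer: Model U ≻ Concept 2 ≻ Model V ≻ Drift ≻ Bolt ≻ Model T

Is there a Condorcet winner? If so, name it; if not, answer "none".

Bolt

Pairwise majorities:
Model V–Model U: Model V 12–3.
Model V vs Drift: Drift wins 10–5.
Model V–Model T: Model V 13–2.
Model V–Concept 2: Model V 8–7.
Model V vs Bolt: Bolt, 10–5.
Model U–Drift: Drift 12–3.
Model U–Model T: Model T 10–5.
Model U vs Concept 2: Concept 2, 12–3.
Model U vs Bolt: Bolt wins 14–1.
Drift vs Model T: Drift, 13–2.
Drift–Concept 2: Drift 8–7.
Drift–Bolt: Bolt 14–1.
Model T vs Concept 2: Model T, 10–5.
Model T vs Bolt: Bolt, 15–0.
Concept 2–Bolt: Bolt 10–5.
Bolt wins every pairwise contest, so Bolt is the Condorcet winner.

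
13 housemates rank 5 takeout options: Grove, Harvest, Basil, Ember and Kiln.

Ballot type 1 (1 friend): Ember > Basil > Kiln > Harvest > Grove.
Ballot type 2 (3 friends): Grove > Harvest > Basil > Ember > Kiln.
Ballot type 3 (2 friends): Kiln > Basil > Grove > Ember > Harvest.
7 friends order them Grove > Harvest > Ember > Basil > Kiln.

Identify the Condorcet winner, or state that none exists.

Grove

Head-to-head results (13 friends):
Grove vs Harvest: Grove preferred on 3+2+7 = 12 ballots; Grove wins 12–1.
Grove vs Basil: 10 to 3, Grove.
Grove vs Ember: 3+2+7 = 12 for Grove, 1 for Ember — Grove by 12–1.
Grove vs Kiln: Grove is ranked higher on 3+7 = 10 ballots, Kiln on 3. Grove wins 10–3.
Harvest vs Basil: Harvest preferred on 3+7 = 10 ballots; Harvest wins 10–3.
Harvest vs Ember: 10 to 3, Harvest.
Harvest vs Kiln: 10 to 3, Harvest.
Basil vs Ember: 5 to 8, Ember.
Basil vs Kiln: 1+3+7 = 11 for Basil, 2 for Kiln — Basil by 11–2.
Ember vs Kiln: Ember preferred on 1+3+7 = 11 ballots; Ember wins 11–2.
Grove defeats every rival head-to-head and is the Condorcet winner.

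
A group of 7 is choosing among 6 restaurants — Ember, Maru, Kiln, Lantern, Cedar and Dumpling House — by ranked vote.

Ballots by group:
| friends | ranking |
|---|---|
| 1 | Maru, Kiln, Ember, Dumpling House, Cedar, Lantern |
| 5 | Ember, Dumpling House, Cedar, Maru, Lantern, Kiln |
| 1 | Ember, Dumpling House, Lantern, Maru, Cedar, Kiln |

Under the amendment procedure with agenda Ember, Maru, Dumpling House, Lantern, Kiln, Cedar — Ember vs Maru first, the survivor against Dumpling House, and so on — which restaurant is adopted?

Round 1: Ember vs Maru — 6–1, Ember advances.
Round 2: Ember vs Dumpling House — 7–0, Ember advances.
Round 3: Ember vs Lantern — 7–0, Ember advances.
Round 4: Ember vs Kiln — 6–1, Ember advances.
Round 5: Ember vs Cedar — 7–0, Ember advances.
The agenda winner is Ember.

Ember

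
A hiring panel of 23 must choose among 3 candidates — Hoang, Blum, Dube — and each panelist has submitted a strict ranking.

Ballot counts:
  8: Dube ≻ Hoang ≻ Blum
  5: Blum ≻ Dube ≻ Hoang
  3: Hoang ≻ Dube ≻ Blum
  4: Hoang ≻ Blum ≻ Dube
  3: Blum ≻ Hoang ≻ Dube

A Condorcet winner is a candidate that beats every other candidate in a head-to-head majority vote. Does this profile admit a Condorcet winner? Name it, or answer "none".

Check each pair by majority over 23 ballots:
Hoang vs Blum: Hoang wins 15–8.
Hoang–Dube: Dube 13–10.
Blum vs Dube: 5+4+3 = 12 for Blum, 11 for Dube — Blum by 12–11.
No candidate is unbeaten: Hoang loses to Dube; Blum loses to Hoang; Dube loses to Blum. In particular Hoang > Blum > Dube > Hoang is a majority cycle — no Condorcet winner exists.

none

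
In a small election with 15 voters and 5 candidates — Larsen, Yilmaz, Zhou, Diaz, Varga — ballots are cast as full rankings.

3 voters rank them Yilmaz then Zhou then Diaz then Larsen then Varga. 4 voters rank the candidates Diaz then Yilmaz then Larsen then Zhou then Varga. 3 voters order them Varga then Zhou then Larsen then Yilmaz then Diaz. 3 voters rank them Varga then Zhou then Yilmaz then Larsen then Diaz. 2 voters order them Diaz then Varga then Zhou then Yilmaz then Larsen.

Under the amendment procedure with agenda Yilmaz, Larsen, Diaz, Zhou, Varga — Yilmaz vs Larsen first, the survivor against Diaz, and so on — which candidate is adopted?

Varga

Round 1: Yilmaz vs Larsen — 12–3, Yilmaz advances.
Round 2: Yilmaz vs Diaz — 9–6, Yilmaz advances.
Round 3: Yilmaz vs Zhou — 7–8, Zhou advances.
Round 4: Zhou vs Varga — 7–8, Varga advances.
Varga survives the agenda.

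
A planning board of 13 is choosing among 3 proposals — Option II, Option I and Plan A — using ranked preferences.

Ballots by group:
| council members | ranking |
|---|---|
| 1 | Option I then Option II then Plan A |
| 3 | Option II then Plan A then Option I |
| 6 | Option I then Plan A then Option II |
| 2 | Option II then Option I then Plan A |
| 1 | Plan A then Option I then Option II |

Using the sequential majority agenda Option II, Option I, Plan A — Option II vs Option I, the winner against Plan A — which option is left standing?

Option I

Round 1: Option II vs Option I — 5–8, Option I advances.
Round 2: Option I vs Plan A — 9–4, Option I advances.
Option I survives the agenda.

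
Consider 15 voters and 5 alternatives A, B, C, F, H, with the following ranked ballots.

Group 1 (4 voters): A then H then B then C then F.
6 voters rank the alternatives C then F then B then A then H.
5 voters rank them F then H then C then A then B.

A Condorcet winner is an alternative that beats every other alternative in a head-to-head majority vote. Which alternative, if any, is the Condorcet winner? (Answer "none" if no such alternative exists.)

Check each pair by majority over 15 ballots:
A–B: A 9–6.
A vs C: C, 11–4.
A–F: F 11–4.
A vs H: A wins 10–5.
B vs C: C wins 11–4.
B vs F: F wins 11–4.
B vs H: H wins 9–6.
C vs F: C wins 10–5.
C–H: H 9–6.
F–H: F 11–4.
Each alternative drops at least one matchup (A loses to C; B loses to A; C loses to H; F loses to C; H loses to A); the cycle A > H > C > A rules out a Condorcet winner.

none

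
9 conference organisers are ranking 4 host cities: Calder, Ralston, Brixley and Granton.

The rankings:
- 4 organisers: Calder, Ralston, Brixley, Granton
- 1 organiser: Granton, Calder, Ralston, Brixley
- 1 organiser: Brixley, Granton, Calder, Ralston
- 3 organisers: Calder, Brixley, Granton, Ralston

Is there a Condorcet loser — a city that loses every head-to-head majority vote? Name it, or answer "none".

none

Head-to-head results (9 organisers):
Calder vs Ralston: 4+1+1+3 = 9 for Calder, 0 for Ralston — Calder by 9–0.
Calder vs Brixley: Calder is ranked higher on 4+1+3 = 8 ballots, Brixley on 1. Calder wins 8–1.
Calder vs Granton: Calder is ranked higher on 4+3 = 7 ballots, Granton on 2. Calder wins 7–2.
Ralston vs Brixley: 4+1 = 5 for Ralston, 4 for Brixley — Ralston by 5–4.
Ralston vs Granton: Granton, 5–4.
Brixley vs Granton: 4+1+3 = 8 for Brixley, 1 for Granton — Brixley by 8–1.
Each city has at least one pairwise win (Calder beats Ralston; Ralston beats Brixley; Brixley beats Granton; Granton beats Ralston) — no Condorcet loser.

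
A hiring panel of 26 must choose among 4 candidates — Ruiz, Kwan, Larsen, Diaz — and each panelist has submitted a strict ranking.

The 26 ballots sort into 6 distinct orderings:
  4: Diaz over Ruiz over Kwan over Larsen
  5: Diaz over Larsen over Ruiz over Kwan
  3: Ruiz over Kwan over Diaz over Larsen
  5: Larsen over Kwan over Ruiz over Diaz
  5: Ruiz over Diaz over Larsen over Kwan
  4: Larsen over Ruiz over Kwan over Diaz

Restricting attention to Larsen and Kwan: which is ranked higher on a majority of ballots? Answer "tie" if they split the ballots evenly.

Ballots ranking Larsen above Kwan: 5 + 5 + 5 + 4 = 19.
Ballots ranking Kwan above Larsen: 26 − 19 = 7.
Larsen wins the head-to-head 19–7.

Larsen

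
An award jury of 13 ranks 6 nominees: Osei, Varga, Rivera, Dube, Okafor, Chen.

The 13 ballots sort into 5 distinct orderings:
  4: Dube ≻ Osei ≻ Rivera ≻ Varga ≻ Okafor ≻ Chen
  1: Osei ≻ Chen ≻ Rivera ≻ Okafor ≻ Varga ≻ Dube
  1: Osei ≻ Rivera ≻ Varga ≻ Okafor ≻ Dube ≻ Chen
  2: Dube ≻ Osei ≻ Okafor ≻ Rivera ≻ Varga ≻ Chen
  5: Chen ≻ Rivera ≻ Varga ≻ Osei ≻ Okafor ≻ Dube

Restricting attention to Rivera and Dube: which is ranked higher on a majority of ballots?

Ballots ranking Rivera above Dube: 1 + 1 + 5 = 7.
Ballots ranking Dube above Rivera: 13 − 7 = 6.
Rivera wins the head-to-head 7–6.

Rivera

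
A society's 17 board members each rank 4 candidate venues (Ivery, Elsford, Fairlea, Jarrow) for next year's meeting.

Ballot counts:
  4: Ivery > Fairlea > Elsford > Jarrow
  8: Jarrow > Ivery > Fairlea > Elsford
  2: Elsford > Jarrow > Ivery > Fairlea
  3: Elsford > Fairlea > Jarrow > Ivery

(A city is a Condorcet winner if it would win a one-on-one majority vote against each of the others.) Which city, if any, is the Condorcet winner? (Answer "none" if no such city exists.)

Head-to-head results (17 organisers):
Ivery–Elsford: Ivery 12–5.
Ivery–Fairlea: Ivery 14–3.
Ivery–Jarrow: Jarrow 13–4.
Elsford–Fairlea: Fairlea 12–5.
Elsford–Jarrow: Elsford 9–8.
Fairlea–Jarrow: Jarrow 10–7.
Every city loses at least once (Ivery loses to Jarrow; Elsford loses to Ivery; Fairlea loses to Ivery; Jarrow loses to Elsford). The majority relation contains the cycle Ivery → Elsford → Jarrow → Ivery, so there is no Condorcet winner.

none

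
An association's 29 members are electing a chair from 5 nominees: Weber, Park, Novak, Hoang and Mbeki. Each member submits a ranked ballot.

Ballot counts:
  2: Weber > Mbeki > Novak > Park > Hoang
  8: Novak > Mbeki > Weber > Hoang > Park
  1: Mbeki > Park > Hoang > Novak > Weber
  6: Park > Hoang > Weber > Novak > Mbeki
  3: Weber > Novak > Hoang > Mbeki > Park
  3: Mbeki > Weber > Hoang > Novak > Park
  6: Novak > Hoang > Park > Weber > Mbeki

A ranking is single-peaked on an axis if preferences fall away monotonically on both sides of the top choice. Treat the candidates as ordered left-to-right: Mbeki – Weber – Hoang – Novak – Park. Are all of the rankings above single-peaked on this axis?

no

Axis positions: Mbeki=1, Weber=2, Hoang=3, Novak=4, Park=5.
Cluster 1: ranking walks positions 2-1-4-5-3; Novak is ranked above Hoang even though Hoang lies between Novak and the peak Weber on the axis — preferences dip and rise again. Not single-peaked.
Cluster 2: ranking walks positions 4-1-2-3-5; Mbeki is ranked above Hoang even though Hoang lies between Mbeki and the peak Novak on the axis — preferences dip and rise again. Not single-peaked.
Cluster 3: ranking walks positions 1-5-3-4-2; Park is ranked above Weber even though Weber lies between Park and the peak Mbeki on the axis — preferences dip and rise again. Not single-peaked.
Cluster 4: ranking walks positions 5-3-2-4-1; Hoang is ranked above Novak even though Novak lies between Hoang and the peak Park on the axis — preferences dip and rise again. Not single-peaked.
Cluster 5: ranking walks positions 2-4-3-1-5; Novak is ranked above Hoang even though Hoang lies between Novak and the peak Weber on the axis — preferences dip and rise again. Not single-peaked.
Cluster 6 (peak Mbeki at position 1): ranking walks positions 1-2-3-4-5, expanding outward from the peak — single-peaked.
Cluster 7 (peak Novak at position 4): ranking walks positions 4-3-5-2-1, expanding outward from the peak — single-peaked.
Cluster 1 violates single-peakedness, so the profile is not single-peaked on this axis.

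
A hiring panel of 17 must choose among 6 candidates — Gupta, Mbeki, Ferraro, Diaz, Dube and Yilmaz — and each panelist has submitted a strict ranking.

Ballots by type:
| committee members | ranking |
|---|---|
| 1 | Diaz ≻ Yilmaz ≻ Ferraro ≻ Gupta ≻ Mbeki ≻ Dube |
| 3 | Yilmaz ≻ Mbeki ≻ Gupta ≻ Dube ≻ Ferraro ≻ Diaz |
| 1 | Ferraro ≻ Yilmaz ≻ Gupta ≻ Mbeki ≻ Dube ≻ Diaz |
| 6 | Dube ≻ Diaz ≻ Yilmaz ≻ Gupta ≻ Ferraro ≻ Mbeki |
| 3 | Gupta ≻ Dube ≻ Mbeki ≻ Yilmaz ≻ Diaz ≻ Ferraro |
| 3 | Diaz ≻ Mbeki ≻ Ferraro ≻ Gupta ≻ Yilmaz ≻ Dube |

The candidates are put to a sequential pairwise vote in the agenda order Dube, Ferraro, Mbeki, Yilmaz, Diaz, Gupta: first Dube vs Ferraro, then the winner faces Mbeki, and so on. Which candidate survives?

Gupta

Round 1: Dube vs Ferraro — 12–5, Dube advances.
Round 2: Dube vs Mbeki — 9–8, Dube advances.
Round 3: Dube vs Yilmaz — 9–8, Dube advances.
Round 4: Dube vs Diaz — 13–4, Dube advances.
Round 5: Dube vs Gupta — 6–11, Gupta advances.
The agenda winner is Gupta.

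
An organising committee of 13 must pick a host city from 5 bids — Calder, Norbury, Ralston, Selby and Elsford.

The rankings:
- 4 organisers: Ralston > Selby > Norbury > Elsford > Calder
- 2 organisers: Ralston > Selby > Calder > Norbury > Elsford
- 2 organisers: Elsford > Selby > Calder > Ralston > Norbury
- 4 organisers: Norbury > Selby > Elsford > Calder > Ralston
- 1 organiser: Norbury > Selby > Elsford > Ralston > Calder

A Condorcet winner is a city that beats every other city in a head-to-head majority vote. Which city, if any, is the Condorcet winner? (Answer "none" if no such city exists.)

Pairwise majorities:
Calder vs Norbury: Calder is ranked higher on 2+2 = 4 ballots, Norbury on 9. Norbury wins 9–4.
Calder vs Ralston: Calder is ranked higher on 2+4 = 6 ballots, Ralston on 7. Ralston wins 7–6.
Calder vs Selby: Calder is ranked higher on 0 ballots, Selby on 13. Selby wins 13–0.
Calder vs Elsford: 2 for Calder, 11 for Elsford — Elsford by 11–2.
Norbury vs Ralston: 4+1 = 5 for Norbury, 8 for Ralston — Ralston by 8–5.
Norbury vs Selby: Norbury preferred on 4+1 = 5 ballots; Selby wins 8–5.
Norbury vs Elsford: Norbury is ranked higher on 4+2+4+1 = 11 ballots, Elsford on 2. Norbury wins 11–2.
Ralston vs Selby: Ralston preferred on 4+2 = 6 ballots; Selby wins 7–6.
Ralston vs Elsford: Ralston is ranked higher on 4+2 = 6 ballots, Elsford on 7. Elsford wins 7–6.
Selby vs Elsford: 11 to 2, Selby.
Selby defeats every rival head-to-head and is the Condorcet winner.

Selby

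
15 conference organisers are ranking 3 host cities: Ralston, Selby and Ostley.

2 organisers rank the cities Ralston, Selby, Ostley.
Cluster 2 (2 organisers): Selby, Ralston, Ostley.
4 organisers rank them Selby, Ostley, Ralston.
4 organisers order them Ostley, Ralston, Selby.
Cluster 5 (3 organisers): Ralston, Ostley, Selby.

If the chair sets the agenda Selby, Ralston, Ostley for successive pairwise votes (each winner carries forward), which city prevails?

Ostley

Round 1: Selby vs Ralston — 6–9, Ralston advances.
Round 2: Ralston vs Ostley — 7–8, Ostley advances.
The agenda winner is Ostley.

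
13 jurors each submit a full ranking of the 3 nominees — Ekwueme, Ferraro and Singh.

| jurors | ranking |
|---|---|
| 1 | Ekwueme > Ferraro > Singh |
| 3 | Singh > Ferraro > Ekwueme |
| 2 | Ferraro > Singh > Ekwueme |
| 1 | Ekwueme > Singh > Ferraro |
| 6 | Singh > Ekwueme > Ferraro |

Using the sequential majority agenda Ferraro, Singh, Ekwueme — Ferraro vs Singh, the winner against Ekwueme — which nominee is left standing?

Singh

Round 1: Ferraro vs Singh — 3–10, Singh advances.
Round 2: Singh vs Ekwueme — 11–2, Singh advances.
Singh survives the agenda.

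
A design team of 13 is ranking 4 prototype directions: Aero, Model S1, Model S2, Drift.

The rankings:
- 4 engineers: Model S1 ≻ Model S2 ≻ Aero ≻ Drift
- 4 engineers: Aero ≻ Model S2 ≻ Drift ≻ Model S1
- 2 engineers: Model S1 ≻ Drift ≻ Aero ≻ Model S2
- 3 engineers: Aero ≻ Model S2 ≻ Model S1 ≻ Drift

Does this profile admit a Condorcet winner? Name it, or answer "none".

Aero

Check each pair by majority over 13 ballots:
Aero vs Model S1: Aero preferred on 4+3 = 7 ballots; Aero wins 7–6.
Aero vs Model S2: Aero is ranked higher on 4+2+3 = 9 ballots, Model S2 on 4. Aero wins 9–4.
Aero vs Drift: 11 to 2, Aero.
Model S1 vs Model S2: 4+2 = 6 for Model S1, 7 for Model S2 — Model S2 by 7–6.
Model S1 vs Drift: 4+2+3 = 9 for Model S1, 4 for Drift — Model S1 by 9–4.
Model S2 vs Drift: 4+4+3 = 11 for Model S2, 2 for Drift — Model S2 by 11–2.
Aero beats each of Model S1, Model S2, Drift — Aero is the Condorcet winner.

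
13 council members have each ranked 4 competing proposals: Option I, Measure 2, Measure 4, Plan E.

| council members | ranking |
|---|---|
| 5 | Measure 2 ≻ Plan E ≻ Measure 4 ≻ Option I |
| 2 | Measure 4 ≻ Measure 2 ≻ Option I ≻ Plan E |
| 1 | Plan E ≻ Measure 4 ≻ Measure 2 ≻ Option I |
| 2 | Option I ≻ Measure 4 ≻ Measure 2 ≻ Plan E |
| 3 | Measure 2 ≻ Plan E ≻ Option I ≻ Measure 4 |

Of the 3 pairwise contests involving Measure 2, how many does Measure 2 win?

Measure 2 against each rival (13 council members):
Measure 2 vs Option I: Measure 2, 11–2.
Measure 2 vs Measure 4: Measure 2 wins 8–5.
Measure 2 vs Plan E: 12 to 1, Measure 2.
Measure 2 beats Option I, Measure 4, Plan E — 3 pairwise wins.

3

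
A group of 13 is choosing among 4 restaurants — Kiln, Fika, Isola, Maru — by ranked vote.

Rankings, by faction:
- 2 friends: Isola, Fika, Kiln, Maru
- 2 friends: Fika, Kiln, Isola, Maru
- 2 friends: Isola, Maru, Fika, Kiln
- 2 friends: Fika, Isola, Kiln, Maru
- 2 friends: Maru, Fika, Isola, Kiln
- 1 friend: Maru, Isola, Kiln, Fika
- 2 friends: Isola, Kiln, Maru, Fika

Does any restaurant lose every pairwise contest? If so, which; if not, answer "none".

Pairwise majorities:
Kiln vs Fika: Kiln preferred on 1+2 = 3 ballots; Fika wins 10–3.
Kiln vs Isola: 2 for Kiln, 11 for Isola — Isola by 11–2.
Kiln–Maru: Kiln 8–5.
Fika vs Isola: Fika preferred on 2+2+2 = 6 ballots; Isola wins 7–6.
Fika–Maru: Maru 7–6.
Isola vs Maru: Isola, 10–3.
Each restaurant has at least one pairwise win (Kiln beats Maru; Fika beats Kiln; Isola beats Kiln; Maru beats Fika) — no Condorcet loser.

none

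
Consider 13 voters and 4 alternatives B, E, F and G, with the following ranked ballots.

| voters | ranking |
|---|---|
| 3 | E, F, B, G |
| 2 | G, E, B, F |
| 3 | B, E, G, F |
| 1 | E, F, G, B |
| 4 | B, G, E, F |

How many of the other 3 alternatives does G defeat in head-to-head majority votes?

G against each rival (13 voters):
G vs B: 2+1 = 3 for G, 10 for B — B by 10–3.
G–E: E 7–6.
G vs F: G, 9–4.
G beats F; loses to B, E — 1 pairwise win.

1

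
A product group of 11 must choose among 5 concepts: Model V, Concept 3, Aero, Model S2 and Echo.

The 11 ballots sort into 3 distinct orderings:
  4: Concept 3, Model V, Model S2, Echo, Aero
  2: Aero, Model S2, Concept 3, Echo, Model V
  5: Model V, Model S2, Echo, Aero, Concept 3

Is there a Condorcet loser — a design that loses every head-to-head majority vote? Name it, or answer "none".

none

Head-to-head results (11 engineers):
Model V vs Concept 3: 5 to 6, Concept 3.
Model V vs Aero: 4+5 = 9 for Model V, 2 for Aero — Model V by 9–2.
Model V vs Model S2: Model V wins 9–2.
Model V vs Echo: Model V wins 9–2.
Concept 3–Aero: Aero 7–4.
Concept 3 vs Model S2: Model S2 wins 7–4.
Concept 3 vs Echo: Concept 3 wins 6–5.
Aero vs Model S2: Aero preferred on 2 ballots; Model S2 wins 9–2.
Aero vs Echo: Aero is ranked higher on 2 ballots, Echo on 9. Echo wins 9–2.
Model S2–Echo: Model S2 11–0.
Every design wins at least one matchup (Model V beats Aero; Concept 3 beats Model V; Aero beats Concept 3; Model S2 beats Concept 3; Echo beats Aero), so there is no Condorcet loser.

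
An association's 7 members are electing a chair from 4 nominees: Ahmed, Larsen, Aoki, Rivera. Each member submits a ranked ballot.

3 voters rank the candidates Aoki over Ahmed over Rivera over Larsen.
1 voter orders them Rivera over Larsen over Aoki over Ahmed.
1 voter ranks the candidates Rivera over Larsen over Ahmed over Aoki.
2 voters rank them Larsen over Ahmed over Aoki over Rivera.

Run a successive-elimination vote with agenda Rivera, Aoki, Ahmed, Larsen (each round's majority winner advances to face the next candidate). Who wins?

Larsen

Round 1: Rivera vs Aoki — 2–5, Aoki advances.
Round 2: Aoki vs Ahmed — 4–3, Aoki advances.
Round 3: Aoki vs Larsen — 3–4, Larsen advances.
The agenda winner is Larsen.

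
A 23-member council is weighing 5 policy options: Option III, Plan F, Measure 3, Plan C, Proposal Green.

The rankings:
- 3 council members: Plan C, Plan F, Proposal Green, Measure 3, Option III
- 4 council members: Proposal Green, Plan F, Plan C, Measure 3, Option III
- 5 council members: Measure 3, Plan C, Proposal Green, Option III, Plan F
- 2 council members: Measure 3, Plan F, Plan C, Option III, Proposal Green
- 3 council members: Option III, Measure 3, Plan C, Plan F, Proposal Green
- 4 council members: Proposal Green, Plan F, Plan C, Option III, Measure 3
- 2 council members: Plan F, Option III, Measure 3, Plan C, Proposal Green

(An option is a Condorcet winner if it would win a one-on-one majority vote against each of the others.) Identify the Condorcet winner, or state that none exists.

Head-to-head results (23 council members):
Option III vs Plan F: Option III is ranked higher on 5+3 = 8 ballots, Plan F on 15. Plan F wins 15–8.
Option III vs Measure 3: 9 to 14, Measure 3.
Option III vs Plan C: 3+2 = 5 for Option III, 18 for Plan C — Plan C by 18–5.
Option III vs Proposal Green: Option III preferred on 2+3+2 = 7 ballots; Proposal Green wins 16–7.
Plan F vs Measure 3: 3+4+4+2 = 13 for Plan F, 10 for Measure 3 — Plan F by 13–10.
Plan F vs Plan C: Plan F preferred on 4+2+4+2 = 12 ballots; Plan F wins 12–11.
Plan F vs Proposal Green: 3+2+3+2 = 10 for Plan F, 13 for Proposal Green — Proposal Green by 13–10.
Measure 3 vs Plan C: 5+2+3+2 = 12 for Measure 3, 11 for Plan C — Measure 3 by 12–11.
Measure 3 vs Proposal Green: Measure 3 preferred on 5+2+3+2 = 12 ballots; Measure 3 wins 12–11.
Plan C vs Proposal Green: Plan C is ranked higher on 3+5+2+3+2 = 15 ballots, Proposal Green on 8. Plan C wins 15–8.
Each option drops at least one matchup (Option III loses to Plan F; Plan F loses to Proposal Green; Measure 3 loses to Plan F; Plan C loses to Plan F; Proposal Green loses to Measure 3); the cycle Plan F beats Measure 3 beats Proposal Green beats Plan F rules out a Condorcet winner.

none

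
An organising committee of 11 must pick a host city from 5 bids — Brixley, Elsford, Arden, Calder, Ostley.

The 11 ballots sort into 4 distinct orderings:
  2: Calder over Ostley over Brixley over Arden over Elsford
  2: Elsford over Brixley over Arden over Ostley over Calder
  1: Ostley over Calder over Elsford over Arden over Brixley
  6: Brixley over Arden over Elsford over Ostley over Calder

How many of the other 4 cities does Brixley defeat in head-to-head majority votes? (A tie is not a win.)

4

Brixley against each rival (11 organisers):
Brixley–Elsford: Brixley 8–3.
Brixley vs Arden: 10 to 1, Brixley.
Brixley vs Calder: 2+6 = 8 for Brixley, 3 for Calder — Brixley by 8–3.
Brixley–Ostley: Brixley 8–3.
Brixley beats Elsford, Arden, Calder, Ostley — 4 pairwise wins.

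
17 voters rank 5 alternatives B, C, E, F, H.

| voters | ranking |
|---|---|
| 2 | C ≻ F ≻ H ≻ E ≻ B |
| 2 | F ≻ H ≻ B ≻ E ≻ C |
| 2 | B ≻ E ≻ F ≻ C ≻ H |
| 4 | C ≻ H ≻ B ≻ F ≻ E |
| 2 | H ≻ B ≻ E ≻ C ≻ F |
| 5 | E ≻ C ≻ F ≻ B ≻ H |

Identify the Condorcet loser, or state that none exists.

none

Pairwise majorities:
B vs C: 6 to 11, C.
B vs E: 2+2+4+2 = 10 for B, 7 for E — B by 10–7.
B vs F: 2+4+2 = 8 for B, 9 for F — F by 9–8.
B vs H: H wins 10–7.
C vs E: 6 to 11, E.
C vs F: C is ranked higher on 2+4+2+5 = 13 ballots, F on 4. C wins 13–4.
C–H: C 13–4.
E vs F: E wins 9–8.
E vs H: H wins 10–7.
F vs H: F wins 11–6.
Each alternative has at least one pairwise win (B beats E; C beats B; E beats C; F beats B; H beats B) — no Condorcet loser.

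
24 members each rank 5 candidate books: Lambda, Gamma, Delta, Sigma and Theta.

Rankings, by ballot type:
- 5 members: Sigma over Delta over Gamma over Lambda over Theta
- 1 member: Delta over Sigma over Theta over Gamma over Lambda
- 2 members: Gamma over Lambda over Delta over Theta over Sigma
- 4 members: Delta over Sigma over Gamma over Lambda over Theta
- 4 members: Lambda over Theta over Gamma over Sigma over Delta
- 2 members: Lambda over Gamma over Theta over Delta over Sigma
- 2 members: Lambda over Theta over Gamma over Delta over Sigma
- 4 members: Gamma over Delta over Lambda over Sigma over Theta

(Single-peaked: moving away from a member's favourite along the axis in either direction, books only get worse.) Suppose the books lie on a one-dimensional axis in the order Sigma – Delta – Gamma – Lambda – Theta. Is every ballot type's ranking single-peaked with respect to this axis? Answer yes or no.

no

Axis positions: Sigma=1, Delta=2, Gamma=3, Lambda=4, Theta=5.
Ballot type 1 (peak Sigma at position 1): ranking walks positions 1-2-3-4-5, expanding outward from the peak — single-peaked.
Ballot type 2: ranking walks positions 2-1-5-3-4; Theta is ranked above Gamma even though Gamma lies between Theta and the peak Delta on the axis — preferences dip and rise again. Not single-peaked.
Ballot type 3 (peak Gamma at position 3): ranking walks positions 3-4-2-5-1, expanding outward from the peak — single-peaked.
Ballot type 4 (peak Delta at position 2): ranking walks positions 2-1-3-4-5, expanding outward from the peak — single-peaked.
Ballot type 5: ranking walks positions 4-5-3-1-2; Sigma is ranked above Delta even though Delta lies between Sigma and the peak Lambda on the axis — preferences dip and rise again. Not single-peaked.
Ballot type 6 (peak Lambda at position 4): ranking walks positions 4-3-5-2-1, expanding outward from the peak — single-peaked.
Ballot type 7 (peak Lambda at position 4): ranking walks positions 4-5-3-2-1, expanding outward from the peak — single-peaked.
Ballot type 8 (peak Gamma at position 3): ranking walks positions 3-2-4-1-5, expanding outward from the peak — single-peaked.
Ballot type 2 violates single-peakedness, so the profile is not single-peaked on this axis.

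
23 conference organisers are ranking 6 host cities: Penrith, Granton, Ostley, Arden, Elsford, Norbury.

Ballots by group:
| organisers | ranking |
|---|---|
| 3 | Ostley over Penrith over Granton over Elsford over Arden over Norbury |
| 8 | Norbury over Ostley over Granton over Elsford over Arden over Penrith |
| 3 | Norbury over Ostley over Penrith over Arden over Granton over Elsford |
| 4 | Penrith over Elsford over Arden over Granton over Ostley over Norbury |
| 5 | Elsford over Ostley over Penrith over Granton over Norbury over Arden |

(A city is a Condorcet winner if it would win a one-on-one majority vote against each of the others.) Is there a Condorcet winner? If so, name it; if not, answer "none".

Ostley

Check each pair by majority over 23 ballots:
Penrith vs Granton: Penrith wins 15–8.
Penrith vs Ostley: Ostley, 19–4.
Penrith vs Arden: Penrith wins 15–8.
Penrith–Elsford: Elsford 13–10.
Penrith–Norbury: Penrith 12–11.
Granton vs Ostley: Ostley wins 19–4.
Granton vs Arden: Granton, 16–7.
Granton–Elsford: Granton 14–9.
Granton vs Norbury: Granton, 12–11.
Ostley–Arden: Ostley 19–4.
Ostley vs Elsford: Ostley wins 14–9.
Ostley vs Norbury: Ostley wins 12–11.
Arden–Elsford: Elsford 20–3.
Arden vs Norbury: Norbury wins 16–7.
Elsford vs Norbury: Elsford wins 12–11.
Ostley beats each of Penrith, Granton, Arden, Elsford, Norbury — Ostley is the Condorcet winner.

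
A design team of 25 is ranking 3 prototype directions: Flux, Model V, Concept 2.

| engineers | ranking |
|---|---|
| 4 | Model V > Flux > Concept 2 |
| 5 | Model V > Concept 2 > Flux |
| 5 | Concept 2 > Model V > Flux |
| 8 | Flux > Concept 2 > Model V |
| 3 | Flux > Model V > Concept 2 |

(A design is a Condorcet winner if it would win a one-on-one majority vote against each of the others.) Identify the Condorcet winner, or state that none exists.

Pairwise majorities:
Flux vs Model V: Flux preferred on 8+3 = 11 ballots; Model V wins 14–11.
Flux vs Concept 2: 15 to 10, Flux.
Model V vs Concept 2: Model V is ranked higher on 4+5+3 = 12 ballots, Concept 2 on 13. Concept 2 wins 13–12.
Every design loses at least once (Flux loses to Model V; Model V loses to Concept 2; Concept 2 loses to Flux). The majority relation contains the cycle Flux > Concept 2 > Model V > Flux, so there is no Condorcet winner.

none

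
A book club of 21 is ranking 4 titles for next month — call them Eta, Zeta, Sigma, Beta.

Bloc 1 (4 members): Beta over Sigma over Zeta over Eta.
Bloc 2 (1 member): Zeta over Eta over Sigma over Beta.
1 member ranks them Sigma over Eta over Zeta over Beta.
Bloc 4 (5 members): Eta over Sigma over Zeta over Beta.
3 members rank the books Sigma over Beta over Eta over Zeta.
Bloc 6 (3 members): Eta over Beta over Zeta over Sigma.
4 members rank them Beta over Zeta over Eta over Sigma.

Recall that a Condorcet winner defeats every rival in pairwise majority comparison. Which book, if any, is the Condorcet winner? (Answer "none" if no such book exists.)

Check each pair by majority over 21 ballots:
Eta vs Zeta: 1+5+3+3 = 12 for Eta, 9 for Zeta — Eta by 12–9.
Eta vs Sigma: 1+5+3+4 = 13 for Eta, 8 for Sigma — Eta by 13–8.
Eta vs Beta: 1+1+5+3 = 10 for Eta, 11 for Beta — Beta by 11–10.
Zeta vs Sigma: 1+3+4 = 8 for Zeta, 13 for Sigma — Sigma by 13–8.
Zeta vs Beta: Zeta preferred on 1+1+5 = 7 ballots; Beta wins 14–7.
Sigma vs Beta: Sigma preferred on 1+1+5+3 = 10 ballots; Beta wins 11–10.
Beta wins every pairwise contest, so Beta is the Condorcet winner.

Beta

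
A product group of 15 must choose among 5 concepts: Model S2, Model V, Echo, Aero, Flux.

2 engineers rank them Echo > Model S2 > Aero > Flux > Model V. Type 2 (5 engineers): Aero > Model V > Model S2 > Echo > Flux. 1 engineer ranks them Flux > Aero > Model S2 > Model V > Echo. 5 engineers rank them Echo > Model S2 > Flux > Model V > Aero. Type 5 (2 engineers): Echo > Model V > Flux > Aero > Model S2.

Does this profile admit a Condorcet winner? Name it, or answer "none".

Pairwise majorities:
Model S2 vs Model V: Model S2, 8–7.
Model S2 vs Echo: Echo wins 9–6.
Model S2 vs Aero: Aero wins 8–7.
Model S2–Flux: Model S2 12–3.
Model V–Echo: Echo 9–6.
Model V vs Aero: Aero, 8–7.
Model V vs Flux: Flux, 8–7.
Echo vs Aero: Echo wins 9–6.
Echo vs Flux: Echo wins 14–1.
Aero–Flux: Flux 8–7.
Echo defeats every rival head-to-head and is the Condorcet winner.

Echo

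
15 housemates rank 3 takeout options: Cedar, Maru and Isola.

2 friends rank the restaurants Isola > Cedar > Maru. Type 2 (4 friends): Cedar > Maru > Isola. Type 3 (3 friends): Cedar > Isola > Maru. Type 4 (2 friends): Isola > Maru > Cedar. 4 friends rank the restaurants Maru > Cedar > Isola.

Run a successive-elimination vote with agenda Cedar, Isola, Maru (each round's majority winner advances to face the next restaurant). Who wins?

Round 1: Cedar vs Isola — 11–4, Cedar advances.
Round 2: Cedar vs Maru — 9–6, Cedar advances.
Cedar survives the agenda.

Cedar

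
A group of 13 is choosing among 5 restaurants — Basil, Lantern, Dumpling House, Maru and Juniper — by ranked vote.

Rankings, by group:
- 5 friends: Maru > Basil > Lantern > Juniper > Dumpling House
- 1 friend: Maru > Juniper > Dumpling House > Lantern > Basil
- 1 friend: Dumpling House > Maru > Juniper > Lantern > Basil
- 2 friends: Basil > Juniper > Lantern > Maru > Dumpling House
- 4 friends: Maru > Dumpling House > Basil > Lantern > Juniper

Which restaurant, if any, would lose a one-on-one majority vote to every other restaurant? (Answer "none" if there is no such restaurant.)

Pairwise majorities:
Basil vs Lantern: Basil wins 11–2.
Basil vs Dumpling House: Basil wins 7–6.
Basil vs Maru: Basil preferred on 2 ballots; Maru wins 11–2.
Basil vs Juniper: Basil preferred on 5+2+4 = 11 ballots; Basil wins 11–2.
Lantern vs Dumpling House: 5+2 = 7 for Lantern, 6 for Dumpling House — Lantern by 7–6.
Lantern vs Maru: 2 to 11, Maru.
Lantern vs Juniper: Lantern is ranked higher on 5+4 = 9 ballots, Juniper on 4. Lantern wins 9–4.
Dumpling House vs Maru: 1 to 12, Maru.
Dumpling House vs Juniper: 5 to 8, Juniper.
Maru vs Juniper: Maru is ranked higher on 5+1+1+4 = 11 ballots, Juniper on 2. Maru wins 11–2.
Dumpling House loses to every other restaurant — it is the Condorcet loser.

Dumpling House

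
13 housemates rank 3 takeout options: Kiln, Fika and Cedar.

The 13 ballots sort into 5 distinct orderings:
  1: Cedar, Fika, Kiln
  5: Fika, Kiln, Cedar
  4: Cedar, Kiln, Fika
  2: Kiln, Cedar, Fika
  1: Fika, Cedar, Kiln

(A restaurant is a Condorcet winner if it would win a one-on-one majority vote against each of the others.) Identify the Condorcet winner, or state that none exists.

none

Head-to-head results (13 friends):
Kiln vs Fika: Fika wins 7–6.
Kiln–Cedar: Kiln 7–6.
Fika–Cedar: Cedar 7–6.
Every restaurant loses at least once (Kiln loses to Fika; Fika loses to Cedar; Cedar loses to Kiln). The majority relation contains the cycle Kiln → Cedar → Fika → Kiln, so there is no Condorcet winner.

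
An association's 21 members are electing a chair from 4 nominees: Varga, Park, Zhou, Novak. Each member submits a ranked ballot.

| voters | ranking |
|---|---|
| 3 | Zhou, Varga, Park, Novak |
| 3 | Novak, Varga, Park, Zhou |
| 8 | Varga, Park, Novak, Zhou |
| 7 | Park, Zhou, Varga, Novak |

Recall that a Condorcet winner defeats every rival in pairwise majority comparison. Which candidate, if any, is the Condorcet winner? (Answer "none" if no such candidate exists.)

Head-to-head results (21 voters):
Varga vs Park: 14 to 7, Varga.
Varga vs Zhou: 3+8 = 11 for Varga, 10 for Zhou — Varga by 11–10.
Varga vs Novak: Varga preferred on 3+8+7 = 18 ballots; Varga wins 18–3.
Park vs Zhou: Park is ranked higher on 3+8+7 = 18 ballots, Zhou on 3. Park wins 18–3.
Park vs Novak: 18 to 3, Park.
Zhou vs Novak: 3+7 = 10 for Zhou, 11 for Novak — Novak by 11–10.
Varga defeats every rival head-to-head and is the Condorcet winner.

Varga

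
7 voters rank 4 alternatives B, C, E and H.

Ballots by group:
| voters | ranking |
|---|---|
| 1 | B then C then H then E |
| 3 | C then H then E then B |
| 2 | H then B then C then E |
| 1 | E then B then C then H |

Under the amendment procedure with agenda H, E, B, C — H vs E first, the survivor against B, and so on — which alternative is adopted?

C

Round 1: H vs E — 6–1, H advances.
Round 2: H vs B — 5–2, H advances.
Round 3: H vs C — 2–5, C advances.
C survives the agenda.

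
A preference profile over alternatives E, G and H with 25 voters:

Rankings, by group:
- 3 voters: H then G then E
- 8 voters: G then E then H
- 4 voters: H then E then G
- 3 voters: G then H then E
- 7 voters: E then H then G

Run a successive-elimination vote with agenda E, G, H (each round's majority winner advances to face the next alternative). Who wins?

Round 1: E vs G — 11–14, G advances.
Round 2: G vs H — 11–14, H advances.
The agenda winner is H.

H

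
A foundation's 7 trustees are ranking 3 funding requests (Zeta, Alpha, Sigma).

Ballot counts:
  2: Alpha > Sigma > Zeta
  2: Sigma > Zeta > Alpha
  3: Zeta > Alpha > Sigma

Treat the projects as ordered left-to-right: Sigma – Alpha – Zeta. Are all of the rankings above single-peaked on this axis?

Axis positions: Sigma=1, Alpha=2, Zeta=3.
Ballot type 1 (peak Alpha at position 2): ranking walks positions 2-1-3, expanding outward from the peak — single-peaked.
Ballot type 2: ranking walks positions 1-3-2; Zeta is ranked above Alpha even though Alpha lies between Zeta and the peak Sigma on the axis — preferences dip and rise again. Not single-peaked.
Ballot type 3 (peak Zeta at position 3): ranking walks positions 3-2-1, expanding outward from the peak — single-peaked.
Ballot type 2 violates single-peakedness, so the profile is not single-peaked on this axis.

no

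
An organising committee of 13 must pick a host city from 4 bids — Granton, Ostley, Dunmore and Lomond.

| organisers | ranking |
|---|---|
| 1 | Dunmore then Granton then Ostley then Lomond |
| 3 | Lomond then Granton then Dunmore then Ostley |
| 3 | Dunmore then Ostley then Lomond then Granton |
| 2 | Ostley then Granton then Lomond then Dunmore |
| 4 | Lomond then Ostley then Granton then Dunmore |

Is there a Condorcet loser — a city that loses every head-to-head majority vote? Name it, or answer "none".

none

Pairwise majorities:
Granton vs Ostley: Granton preferred on 1+3 = 4 ballots; Ostley wins 9–4.
Granton vs Dunmore: Granton, 9–4.
Granton vs Lomond: 3 to 10, Lomond.
Ostley vs Dunmore: Dunmore, 7–6.
Ostley vs Lomond: 6 to 7, Lomond.
Dunmore vs Lomond: Dunmore is ranked higher on 1+3 = 4 ballots, Lomond on 9. Lomond wins 9–4.
Each city has at least one pairwise win (Granton beats Dunmore; Ostley beats Granton; Dunmore beats Ostley; Lomond beats Granton) — no Condorcet loser.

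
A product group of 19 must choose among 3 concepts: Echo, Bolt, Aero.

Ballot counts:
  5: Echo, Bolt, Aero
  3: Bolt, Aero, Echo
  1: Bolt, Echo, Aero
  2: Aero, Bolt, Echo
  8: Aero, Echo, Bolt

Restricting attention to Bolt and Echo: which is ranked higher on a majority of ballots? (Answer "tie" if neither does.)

Ballots ranking Bolt above Echo: 3 + 1 + 2 = 6.
Ballots ranking Echo above Bolt: 19 − 6 = 13.
Echo wins the head-to-head 13–6.

Echo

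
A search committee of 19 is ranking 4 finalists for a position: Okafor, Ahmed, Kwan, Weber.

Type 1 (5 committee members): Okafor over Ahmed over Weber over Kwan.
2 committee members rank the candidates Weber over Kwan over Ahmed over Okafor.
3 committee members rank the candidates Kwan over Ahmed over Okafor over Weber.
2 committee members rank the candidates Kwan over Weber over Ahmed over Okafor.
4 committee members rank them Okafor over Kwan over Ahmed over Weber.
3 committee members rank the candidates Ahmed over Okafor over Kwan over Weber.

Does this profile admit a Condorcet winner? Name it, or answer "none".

none

Pairwise majorities:
Okafor vs Ahmed: 9 to 10, Ahmed.
Okafor vs Kwan: 5+4+3 = 12 for Okafor, 7 for Kwan — Okafor by 12–7.
Okafor vs Weber: 15 to 4, Okafor.
Ahmed vs Kwan: 5+3 = 8 for Ahmed, 11 for Kwan — Kwan by 11–8.
Ahmed vs Weber: Ahmed preferred on 5+3+4+3 = 15 ballots; Ahmed wins 15–4.
Kwan vs Weber: Kwan is ranked higher on 3+2+4+3 = 12 ballots, Weber on 7. Kwan wins 12–7.
Every candidate loses at least once (Okafor loses to Ahmed; Ahmed loses to Kwan; Kwan loses to Okafor; Weber loses to Okafor). The majority relation contains the cycle Okafor > Kwan > Ahmed > Okafor, so there is no Condorcet winner.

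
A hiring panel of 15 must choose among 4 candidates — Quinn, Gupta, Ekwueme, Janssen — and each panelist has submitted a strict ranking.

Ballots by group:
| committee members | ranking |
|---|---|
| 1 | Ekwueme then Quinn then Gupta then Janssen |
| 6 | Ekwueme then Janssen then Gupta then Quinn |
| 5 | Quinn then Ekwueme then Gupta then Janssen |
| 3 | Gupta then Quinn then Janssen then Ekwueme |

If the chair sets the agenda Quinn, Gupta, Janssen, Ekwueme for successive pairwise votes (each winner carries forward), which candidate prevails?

Ekwueme

Round 1: Quinn vs Gupta — 6–9, Gupta advances.
Round 2: Gupta vs Janssen — 9–6, Gupta advances.
Round 3: Gupta vs Ekwueme — 3–12, Ekwueme advances.
Ekwueme survives the agenda.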